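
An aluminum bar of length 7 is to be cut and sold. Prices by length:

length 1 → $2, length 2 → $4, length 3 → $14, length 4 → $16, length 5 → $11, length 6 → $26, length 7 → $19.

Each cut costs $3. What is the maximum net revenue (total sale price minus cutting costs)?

Let net[k] be the best obtainable value from length k. For each k, try every first piece i and keep the best of price[i] + net[k−i] minus the 3 cut fee when i<k.
net[1] = 2
net[2] = 4
net[3] = 14
net[4] = 16
net[5] = 15  (first piece 1, then net[4]=16)
net[6] = 26
net[7] = 27  (first piece 3, then net[4]=16)
One optimal plan: pieces 4 + 3 (1 cut) → $30 − $3 = $27.

27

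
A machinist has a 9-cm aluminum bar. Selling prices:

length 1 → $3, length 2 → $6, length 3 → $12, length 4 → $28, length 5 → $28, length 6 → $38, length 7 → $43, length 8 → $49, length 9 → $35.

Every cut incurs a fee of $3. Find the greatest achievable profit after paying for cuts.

53

Build r[k] bottom-up: r[k] = max over allowed piece i of (p[i] + r[k−i]) − 3 per cut.
r[1] = 3
r[2] = 6
r[3] = 12
r[4] = 28
r[5] = 28  (first piece 1, then r[4]=28)
r[6] = 38
r[7] = 43
r[8] = 53  (first piece 4, then r[4]=28)
r[9] = 53  (first piece 1, then r[8]=53)
One optimal plan: pieces 4 + 4 + 1 (2 cuts) → $59 − $6 = $53.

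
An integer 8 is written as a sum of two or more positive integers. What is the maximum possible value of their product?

18

Let prod[k] be the best product for length k (with at least one cut). For each first piece i, the rest contributes max(k−i, prod[k−i]).
prod[2] = 1·max(1,0) = 1·1 = 1
prod[3] = 1·max(2,1) = 1·2 = 2
prod[4] = 2·max(2,1) = 2·2 = 4
prod[5] = 2·max(3,2) = 2·3 = 6
prod[6] = 3·max(3,2) = 3·3 = 9
prod[7] = 2·max(5,6) = 2·6 = 12
prod[8] = 2·max(6,9) = 2·9 = 18
One optimal split: 3 + 3 + 2; product 3·3·2 = 18.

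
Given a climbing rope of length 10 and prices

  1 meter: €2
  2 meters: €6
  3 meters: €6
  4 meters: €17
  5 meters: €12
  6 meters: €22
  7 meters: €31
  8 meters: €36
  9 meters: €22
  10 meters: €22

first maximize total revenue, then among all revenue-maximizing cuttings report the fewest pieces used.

2

Consider every possible first cut. r[k] is the best of p[i]+r[k−i] over all sellable i≤k.
r[1] = 2
r[2] = max(2+2, 6+0) = 6
r[3] = max(2+6, 6+2, 6+0) = 8
r[4] = max(2+8, 6+6, 6+2, 17+0) = 17
r[5] = max(2+17, 6+8, 6+6, 17+2, 12+0) = 19
r[6] = max(2+19, 6+17, 6+8, 17+6, 12+2, 22+0) = 23
r[7] = max(2+23, 6+19, 6+17, …, 22+2, 31+0) = 31
r[8] = max(2+31, 6+23, 6+19, …, 31+2, 36+0) = 36
r[9] = max(2+36, 6+31, 6+23, …, 36+2, 22+0) = 38
r[10] = max(2+38, 6+36, 6+31, …, 22+2, 22+0) = 42
Maximum revenue is €42.
Now minimize piece count subject to staying optimal: for each k, pieces[k] = 1 + min over i with p[i]+r[k−i]=r[k] of pieces[k−i].
pieces[7] = 1
pieces[8] = 1
pieces[9] = 2
pieces[10] = 2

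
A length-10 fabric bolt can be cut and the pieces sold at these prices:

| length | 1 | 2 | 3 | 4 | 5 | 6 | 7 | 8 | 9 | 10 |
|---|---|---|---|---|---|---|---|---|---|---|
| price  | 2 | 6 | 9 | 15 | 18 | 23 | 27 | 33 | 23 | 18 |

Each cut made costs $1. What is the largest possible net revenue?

38

Consider every possible first cut. r[k] is the best of p[i]+r[k−i] over all sellable i≤k, charging 1 whenever i<k.
r[1] = 2
r[2] = 6
r[3] = 9
r[4] = 15
r[5] = 18
r[6] = 23
r[7] = 27
r[8] = 33
r[9] = 34  (first piece 1, then r[8]=33)
r[10] = 38  (first piece 2, then r[8]=33)
One optimal plan: pieces 8 + 2 (1 cut) → $39 − $1 = $38.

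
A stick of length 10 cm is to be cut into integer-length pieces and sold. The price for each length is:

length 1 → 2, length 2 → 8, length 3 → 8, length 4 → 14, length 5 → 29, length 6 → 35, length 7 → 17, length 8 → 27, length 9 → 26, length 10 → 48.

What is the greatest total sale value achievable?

Let r[k] be the best obtainable value from length k. For each k, try every first piece i and keep the best of price[i] + r[k−i].
r[1] = 2
r[2] = 8
r[3] = 10  (first piece 1, then r[2]=8)
r[4] = 16  (first piece 2, then r[2]=8)
r[5] = 29
r[6] = 35
r[7] = 37  (first piece 1, then r[6]=35)
r[8] = 43  (first piece 2, then r[6]=35)
r[9] = 45  (first piece 1, then r[8]=43)
r[10] = 58  (first piece 5, then r[5]=29)
One optimal cutting: 5 + 5 → 29 + 29 = 58.

58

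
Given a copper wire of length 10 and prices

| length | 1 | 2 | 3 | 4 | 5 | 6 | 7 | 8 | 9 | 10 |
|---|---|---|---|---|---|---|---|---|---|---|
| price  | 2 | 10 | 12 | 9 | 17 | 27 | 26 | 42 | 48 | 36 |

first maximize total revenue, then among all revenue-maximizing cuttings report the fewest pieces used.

Consider every possible first cut. r[k] is the best of p[i]+r[k−i] over all sellable i≤k.
r[1] = 2
r[2] = 10
r[3] = 12  (first piece 1, then r[2]=10)
r[4] = 20  (first piece 2, then r[2]=10)
r[5] = 22  (first piece 1, then r[4]=20)
r[6] = 30  (first piece 2, then r[4]=20)
r[7] = 32  (first piece 1, then r[6]=30)
r[8] = 42
r[9] = 48
r[10] = 52  (first piece 2, then r[8]=42)
Maximum revenue is €52.
Now minimize piece count subject to staying optimal: for each k, pieces[k] = 1 + min over i with p[i]+r[k−i]=r[k] of pieces[k−i].
pieces[7] = 3
pieces[8] = 1
pieces[9] = 1
pieces[10] = 2

2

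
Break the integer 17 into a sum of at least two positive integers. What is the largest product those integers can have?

486

Let prod[k] be the best product for length k (with at least one cut). For each first piece i, the rest contributes max(k−i, prod[k−i]).
prod[2] = 1×max(1,0) = 1×1 = 1
prod[3] = 1×max(2,1) = 1×2 = 2
prod[4] = 2×max(2,1) = 2×2 = 4
prod[5] = 2×max(3,2) = 2×3 = 6
prod[6] = 3×max(3,2) = 3×3 = 9
prod[7] = 2×max(5,6) = 2×6 = 12
prod[8] = 2×max(6,9) = 2×9 = 18
prod[9] = 3×max(6,9) = 3×9 = 27
prod[10] = 2×max(8,18) = 2×18 = 36
prod[11] = 2×max(9,27) = 2×27 = 54
prod[12] = 3×max(9,27) = 3×27 = 81
prod[13] = 2×max(11,54) = 2×54 = 108
prod[14] = 2×max(12,81) = 2×81 = 162
prod[15] = 3×max(12,81) = 3×81 = 243
prod[16] = 2×max(14,162) = 2×162 = 324
prod[17] = 2×max(15,243) = 2×243 = 486
One optimal split: 3 + 3 + 3 + 3 + 3 + 2; product 3×3×3×3×3×2 = 486.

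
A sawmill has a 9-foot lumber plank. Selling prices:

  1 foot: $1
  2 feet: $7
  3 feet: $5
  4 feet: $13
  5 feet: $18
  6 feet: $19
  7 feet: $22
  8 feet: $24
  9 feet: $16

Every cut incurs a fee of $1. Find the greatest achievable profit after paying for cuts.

Consider every possible first cut. net[k] is the best of p[i]+net[k−i] over all sellable i≤k, charging 1 whenever i<k.
net[1] = 1
net[2] = 7
net[3] = 7  (first piece 1, then net[2]=7)
net[4] = 13  (first piece 2, then net[2]=7)
net[5] = 18
net[6] = 19  (first piece 2, then net[4]=13)
net[7] = 24  (first piece 2, then net[5]=18)
net[8] = 25  (first piece 2, then net[6]=19)
net[9] = 30  (first piece 2, then net[7]=24)
One optimal plan: pieces 5 + 2 + 2 (2 cuts) → $32 − $2 = $30.

30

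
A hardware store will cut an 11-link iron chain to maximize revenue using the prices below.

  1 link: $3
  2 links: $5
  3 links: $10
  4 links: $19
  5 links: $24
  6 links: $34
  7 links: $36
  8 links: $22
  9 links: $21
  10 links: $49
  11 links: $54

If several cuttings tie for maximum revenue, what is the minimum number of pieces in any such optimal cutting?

Consider every possible first cut. r[k] is the best of p[i]+r[k−i] over all sellable i≤k.
r[1] = 3
r[2] = max(3+3, 5+0) = 6
r[3] = max(3+6, 5+3, 10+0) = 10
r[4] = max(3+10, 5+6, 10+3, 19+0) = 19
r[5] = max(3+19, 5+10, 10+6, 19+3, 24+0) = 24
r[6] = max(3+24, 5+19, 10+10, 19+6, 24+3, 34+0) = 34
r[7] = max(3+34, 5+24, 10+19, …, 34+3, 36+0) = 37
r[8] = max(3+37, 5+34, 10+24, …, 36+3, 22+0) = 40
r[9] = max(3+40, 5+37, 10+34, …, 22+3, 21+0) = 44
r[10] = max(3+44, 5+40, 10+37, …, 21+3, 49+0) = 53
r[11] = max(3+53, 5+44, 10+40, …, 49+3, 54+0) = 58
Maximum revenue is $58.
Now minimize piece count subject to staying optimal: for each k, pieces[k] = 1 + min over i with p[i]+r[k−i]=r[k] of pieces[k−i].
pieces[8] = 3
pieces[9] = 2
pieces[10] = 2
pieces[11] = 2

2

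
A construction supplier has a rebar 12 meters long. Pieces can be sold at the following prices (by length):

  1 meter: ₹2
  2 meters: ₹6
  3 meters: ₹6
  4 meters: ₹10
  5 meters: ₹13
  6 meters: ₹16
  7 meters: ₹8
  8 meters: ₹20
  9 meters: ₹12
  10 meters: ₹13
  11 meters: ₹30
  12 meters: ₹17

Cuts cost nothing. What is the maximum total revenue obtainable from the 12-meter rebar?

36

Let best[k] be the best obtainable value from length k. For each k, try every first piece i and keep the best of price[i] + best[k−i].
best[1] = 2
best[2] = max(2+2, 6+0) = 6
best[3] = max(2+6, 6+2, 6+0) = 8
best[4] = max(2+8, 6+6, 6+2, 10+0) = 12
best[5] = max(2+12, 6+8, 6+6, 10+2, 13+0) = 14
best[6] = max(2+14, 6+12, 6+8, 10+6, 13+2, 16+0) = 18
best[7] = max(2+18, 6+14, 6+12, …, 16+2, 8+0) = 20
best[8] = max(2+20, 6+18, 6+14, …, 8+2, 20+0) = 24
best[9] = max(2+24, 6+20, 6+18, …, 20+2, 12+0) = 26
best[10] = max(2+26, 6+24, 6+20, …, 12+2, 13+0) = 30
best[11] = max(2+30, 6+26, 6+24, …, 13+2, 30+0) = 32
best[12] = max(2+32, 6+30, 6+26, …, 30+2, 17+0) = 36
One optimal cutting: 2 + 2 + 2 + 2 + 2 + 2 → ₹6 + ₹6 + ₹6 + ₹6 + ₹6 + ₹6 = ₹36.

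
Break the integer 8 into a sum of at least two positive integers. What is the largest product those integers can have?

18

Let m[k] be the best product for length k (with at least one cut). For each first piece i, the rest contributes max(k−i, m[k−i]).
m[2] = 1·max(1,0) = 1·1 = 1
m[3] = max(1·2, 2·1) = 2
m[4] = max(1·3, 2·2, 3·1) = 4
m[5] = max(1·4, 2·3, 3·2, 4·1) = 6
m[6] = max(1·6, 2·4, 3·3, 4·2, 5·1) = 9
m[7] = max(1·9, 2·6, 3·4, 4·3, 5·2, 6·1) = 12
m[8] = max(1·12, 2·9, 3·6, …, 6·2, 7·1) = 18
One optimal split: 3 + 3 + 2; product 3·3·2 = 18.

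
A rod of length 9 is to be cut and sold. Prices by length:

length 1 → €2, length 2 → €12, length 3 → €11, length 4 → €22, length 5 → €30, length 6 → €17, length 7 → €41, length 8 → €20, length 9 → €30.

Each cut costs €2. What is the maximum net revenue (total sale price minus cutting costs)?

Build net[k] bottom-up: net[k] = max over allowed piece i of (p[i] + net[k−i]) − 2 per cut.
net[1] = 2
net[2] = 12
net[3] = 12  (first piece 1, then net[2]=12)
net[4] = 22  (first piece 2, then net[2]=12)
net[5] = 30
net[6] = 32  (first piece 2, then net[4]=22)
net[7] = 41
net[8] = 42  (first piece 2, then net[6]=32)
net[9] = 51  (first piece 2, then net[7]=41)
One optimal plan: pieces 7 + 2 (1 cut) → €53 − €2 = €51.

51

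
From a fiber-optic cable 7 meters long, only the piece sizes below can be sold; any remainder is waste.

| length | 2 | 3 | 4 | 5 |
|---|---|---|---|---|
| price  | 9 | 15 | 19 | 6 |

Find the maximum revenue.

Let f[k] be the best obtainable value from length k. For each k, try every first piece i and keep the best of price[i] + f[k−i].
f[1] = 0
f[2] = 9
f[3] = max(9+0, 15+0) = 15
f[4] = max(9+9, 15+0, 19+0) = 19
f[5] = max(9+15, 15+9, 19+0, 6+0) = 24
f[6] = max(9+19, 15+15, 19+9, 6+0) = 30
f[7] = max(9+24, 15+19, 19+15, 6+9) = 34
One optimal cutting: 4 + 3 → $34.

34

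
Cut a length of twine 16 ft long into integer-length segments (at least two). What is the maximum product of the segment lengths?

Fill g[k] for k=2..16: at each k try every first piece i and multiply by the better of (k−i) uncut or g[k−i].
g[2] = 1*max(1,0) = 1*1 = 1
g[3] = 1*max(2,1) = 1*2 = 2
g[4] = 2*max(2,1) = 2*2 = 4
g[5] = 2*max(3,2) = 2*3 = 6
g[6] = 3*max(3,2) = 3*3 = 9
g[7] = 2*max(5,6) = 2*6 = 12
g[8] = 2*max(6,9) = 2*9 = 18
g[9] = 3*max(6,9) = 3*9 = 27
g[10] = 2*max(8,18) = 2*18 = 36
g[11] = 2*max(9,27) = 2*27 = 54
g[12] = 3*max(9,27) = 3*27 = 81
g[13] = 2*max(11,54) = 2*54 = 108
g[14] = 2*max(12,81) = 2*81 = 162
g[15] = 3*max(12,81) = 3*81 = 243
g[16] = 2*max(14,162) = 2*162 = 324
One optimal split: 3 + 3 + 3 + 3 + 2 + 2; product 3*3*3*3*2*2 = 324.

324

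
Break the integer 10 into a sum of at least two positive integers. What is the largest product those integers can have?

Fill m[k] for k=2..10: at each k try every first piece i and multiply by the better of (k−i) uncut or m[k−i].
Small cases: m[2]=1, m[3]=2, m[4]=4.
m[5] = 2*max(3,2) = 2*3 = 6
m[6] = 3*max(3,2) = 3*3 = 9
m[7] = 2*max(5,6) = 2*6 = 12
m[8] = 2*max(6,9) = 2*9 = 18
m[9] = 3*max(6,9) = 3*9 = 27
m[10] = 2*max(8,18) = 2*18 = 36
One optimal split: 3 + 3 + 2 + 2; product 3*3*2*2 = 36.

36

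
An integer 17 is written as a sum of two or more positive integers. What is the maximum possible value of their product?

Let g[k] be the best product for length k (with at least one cut). For each first piece i, the rest contributes max(k−i, g[k−i]).
g[2] = 1·max(1,0) = 1·1 = 1
g[3] = 1·max(2,1) = 1·2 = 2
g[4] = 2·max(2,1) = 2·2 = 4
g[5] = 2·max(3,2) = 2·3 = 6
g[6] = 3·max(3,2) = 3·3 = 9
g[7] = 2·max(5,6) = 2·6 = 12
g[8] = 2·max(6,9) = 2·9 = 18
g[9] = 3·max(6,9) = 3·9 = 27
g[10] = 2·max(8,18) = 2·18 = 36
g[11] = 2·max(9,27) = 2·27 = 54
g[12] = 3·max(9,27) = 3·27 = 81
g[13] = 2·max(11,54) = 2·54 = 108
g[14] = 2·max(12,81) = 2·81 = 162
g[15] = 3·max(12,81) = 3·81 = 243
g[16] = 2·max(14,162) = 2·162 = 324
g[17] = 2·max(15,243) = 2·243 = 486
One optimal split: 3 + 3 + 3 + 3 + 3 + 2; product 3·3·3·3·3·2 = 486.

486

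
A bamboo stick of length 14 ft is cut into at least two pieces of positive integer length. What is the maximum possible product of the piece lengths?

162

Fill g[k] for k=2..14: at each k try every first piece i and multiply by the better of (k−i) uncut or g[k−i].
g[2] = 1*max(1,0) = 1*1 = 1
g[3] = max(1*2, 2*1) = 2
g[4] = max(1*3, 2*2, 3*1) = 4
g[5] = max(1*4, 2*3, 3*2, 4*1) = 6
g[6] = max(1*6, 2*4, 3*3, 4*2, 5*1) = 9
g[7] = max(1*9, 2*6, 3*4, 4*3, 5*2, 6*1) = 12
g[8] = max(1*12, 2*9, 3*6, …, 6*2, 7*1) = 18
g[9] = max(1*18, 2*12, 3*9, …, 7*2, 8*1) = 27
g[10] = max(1*27, 2*18, 3*12, …, 8*2, 9*1) = 36
g[11] = max(1*36, 2*27, 3*18, …, 9*2, 10*1) = 54
g[12] = max(1*54, 2*36, 3*27, …, 10*2, 11*1) = 81
g[13] = max(1*81, 2*54, 3*36, …, 11*2, 12*1) = 108
g[14] = max(1*108, 2*81, 3*54, …, 12*2, 13*1) = 162
One optimal split: 3 + 3 + 3 + 3 + 2; product 3*3*3*3*2 = 162.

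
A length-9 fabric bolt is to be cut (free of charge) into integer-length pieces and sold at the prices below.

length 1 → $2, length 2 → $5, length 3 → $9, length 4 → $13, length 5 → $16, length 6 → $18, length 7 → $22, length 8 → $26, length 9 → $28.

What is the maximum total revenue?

29

Consider every possible first cut. best[k] is the best of p[i]+best[k−i] over all sellable i≤k.
best[1] = 2
best[2] = max(2+2, 5+0) = 5
best[3] = max(2+5, 5+2, 9+0) = 9
best[4] = max(2+9, 5+5, 9+2, 13+0) = 13
best[5] = max(2+13, 5+9, 9+5, 13+2, 16+0) = 16
best[6] = max(2+16, 5+13, 9+9, 13+5, 16+2, 18+0) = 18
best[7] = max(2+18, 5+16, 9+13, …, 18+2, 22+0) = 22
best[8] = max(2+22, 5+18, 9+16, …, 22+2, 26+0) = 26
best[9] = max(2+26, 5+22, 9+18, …, 26+2, 28+0) = 29
One optimal cutting: 5 + 4 → $16 + $13 = $29.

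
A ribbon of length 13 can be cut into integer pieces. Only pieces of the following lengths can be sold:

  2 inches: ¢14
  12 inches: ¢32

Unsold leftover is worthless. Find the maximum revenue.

Build best[k] bottom-up: best[k] = max over allowed piece i of (p[i] + best[k−i]).
best[1] = 0
best[2] = 14
best[3] = 14
best[4] = 28  (first piece 2, then best[2]=14)
best[5] = 28
best[6] = 42  (first piece 2, then best[4]=28)
best[7] = 42
best[8] = 56  (first piece 2, then best[6]=42)
best[9] = 56
best[10] = 70  (first piece 2, then best[8]=56)
best[11] = 70
best[12] = max(14+70, 32+0) = 84
best[13] = max(14+70, 32+0) = 84
One optimal cutting: pieces 2 + 2 + 2 + 2 + 2 + 2 with 1 inch of scrap → ¢84.

84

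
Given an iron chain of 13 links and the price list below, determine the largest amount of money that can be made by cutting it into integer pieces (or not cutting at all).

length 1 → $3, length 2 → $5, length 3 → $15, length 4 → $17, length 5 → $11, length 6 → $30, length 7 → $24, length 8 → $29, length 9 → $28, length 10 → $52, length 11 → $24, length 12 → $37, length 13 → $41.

67

Let R[k] be the best obtainable value from length k. For each k, try every first piece i and keep the best of price[i] + R[k−i].
R[1] = 3
R[2] = max(3+3, 5+0) = 6
R[3] = max(3+6, 5+3, 15+0) = 15
R[4] = max(3+15, 5+6, 15+3, 17+0) = 18
R[5] = max(3+18, 5+15, 15+6, 17+3, 11+0) = 21
R[6] = max(3+21, 5+18, 15+15, 17+6, 11+3, 30+0) = 30
R[7] = max(3+30, 5+21, 15+18, …, 30+3, 24+0) = 33
R[8] = max(3+33, 5+30, 15+21, …, 24+3, 29+0) = 36
R[9] = max(3+36, 5+33, 15+30, …, 29+3, 28+0) = 45
R[10] = max(3+45, 5+36, 15+33, …, 28+3, 52+0) = 52
R[11] = max(3+52, 5+45, 15+36, …, 52+3, 24+0) = 55
R[12] = max(3+55, 5+52, 15+45, …, 24+3, 37+0) = 60
R[13] = max(3+60, 5+55, 15+52, …, 37+3, 41+0) = 67
One optimal cutting: 10 + 3 → $52 + $15 = $67.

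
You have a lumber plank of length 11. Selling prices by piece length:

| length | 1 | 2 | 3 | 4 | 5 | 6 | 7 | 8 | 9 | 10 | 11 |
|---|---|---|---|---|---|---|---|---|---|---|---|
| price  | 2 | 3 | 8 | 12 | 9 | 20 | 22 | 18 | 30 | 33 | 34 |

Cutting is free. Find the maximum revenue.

35

Build v[k] bottom-up: v[k] = max over allowed piece i of (p[i] + v[k−i]).
v[1] = 2
v[2] = 4  (first piece 1, then v[1]=2)
v[3] = 8
v[4] = 12
v[5] = 14  (first piece 1, then v[4]=12)
v[6] = 20
v[7] = 22  (first piece 1, then v[6]=20)
v[8] = 24  (first piece 1, then v[7]=22)
v[9] = 30
v[10] = 33
v[11] = 35  (first piece 1, then v[10]=33)
One optimal cutting: 10 + 1 → $33 + $2 = $35.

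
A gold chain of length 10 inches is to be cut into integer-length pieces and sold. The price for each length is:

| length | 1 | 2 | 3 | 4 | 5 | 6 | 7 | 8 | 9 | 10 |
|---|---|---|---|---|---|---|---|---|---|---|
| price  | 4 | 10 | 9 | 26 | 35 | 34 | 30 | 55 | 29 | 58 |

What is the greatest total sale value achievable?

70

Consider every possible first cut. R[k] is the best of p[i]+R[k−i] over all sellable i≤k.
R[1] = 4
R[2] = 10
R[3] = 14  (first piece 1, then R[2]=10)
R[4] = 26
R[5] = 35
R[6] = 39  (first piece 1, then R[5]=35)
R[7] = 45  (first piece 2, then R[5]=35)
R[8] = 55
R[9] = 61  (first piece 4, then R[5]=35)
R[10] = 70  (first piece 5, then R[5]=35)
One optimal cutting: 5 + 5 → $35 + $35 = $70.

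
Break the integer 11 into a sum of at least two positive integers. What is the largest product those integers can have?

54

Fill prod[k] for k=2..11: at each k try every first piece i and multiply by the better of (k−i) uncut or prod[k−i].
prod[2] = 1·max(1,0) = 1·1 = 1
prod[3] = 1·max(2,1) = 1·2 = 2
prod[4] = 2·max(2,1) = 2·2 = 4
prod[5] = 2·max(3,2) = 2·3 = 6
prod[6] = 3·max(3,2) = 3·3 = 9
prod[7] = 2·max(5,6) = 2·6 = 12
prod[8] = 2·max(6,9) = 2·9 = 18
prod[9] = 3·max(6,9) = 3·9 = 27
prod[10] = 2·max(8,18) = 2·18 = 36
prod[11] = 2·max(9,27) = 2·27 = 54
One optimal split: 3 + 3 + 3 + 2; product 3·3·3·2 = 54.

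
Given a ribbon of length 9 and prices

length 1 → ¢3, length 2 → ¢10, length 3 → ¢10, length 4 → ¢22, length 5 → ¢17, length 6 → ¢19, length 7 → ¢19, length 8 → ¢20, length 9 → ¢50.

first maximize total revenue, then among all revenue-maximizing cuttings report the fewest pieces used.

1

Build r[k] bottom-up: r[k] = max over allowed piece i of (p[i] + r[k−i]).
r[1] = 3
r[2] = 10
r[3] = 13  (first piece 1, then r[2]=10)
r[4] = 22
r[5] = 25  (first piece 1, then r[4]=22)
r[6] = 32  (first piece 2, then r[4]=22)
r[7] = 35  (first piece 1, then r[6]=32)
r[8] = 44  (first piece 4, then r[4]=22)
r[9] = 50
Maximum revenue is ¢50.
Now minimize piece count subject to staying optimal: for each k, pieces[k] = 1 + min over i with p[i]+r[k−i]=r[k] of pieces[k−i].
pieces[6] = 2
pieces[7] = 3
pieces[8] = 2
pieces[9] = 1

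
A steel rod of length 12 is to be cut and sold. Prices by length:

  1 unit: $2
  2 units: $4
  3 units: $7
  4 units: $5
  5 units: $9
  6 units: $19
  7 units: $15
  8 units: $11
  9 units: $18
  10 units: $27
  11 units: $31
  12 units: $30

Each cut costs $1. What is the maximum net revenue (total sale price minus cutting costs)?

Build net[k] bottom-up: net[k] = max over allowed piece i of (p[i] + net[k−i]) − 1 per cut.
net[1] = 2
net[2] = max(2+2-1, 4+0) = 4
net[3] = max(2+4-1, 4+2-1, 7+0) = 7
net[4] = max(2+7-1, 4+4-1, 7+2-1, 5+0) = 8
net[5] = max(2+8-1, 4+7-1, 7+4-1, 5+2-1, 9+0) = 10
net[6] = max(2+10-1, 4+8-1, 7+7-1, 5+4-1, 9+2-1, 19+0) = 19
net[7] = max(2+19-1, 4+10-1, 7+8-1, …, 19+2-1, 15+0) = 20
net[8] = max(2+20-1, 4+19-1, 7+10-1, …, 15+2-1, 11+0) = 22
net[9] = max(2+22-1, 4+20-1, 7+19-1, …, 11+2-1, 18+0) = 25
net[10] = max(2+25-1, 4+22-1, 7+20-1, …, 18+2-1, 27+0) = 27
net[11] = max(2+27-1, 4+25-1, 7+22-1, …, 27+2-1, 31+0) = 31
net[12] = max(2+31-1, 4+27-1, 7+25-1, …, 31+2-1, 30+0) = 37
One optimal plan: pieces 6 + 6 (1 cut) → $38 − $1 = $37.

37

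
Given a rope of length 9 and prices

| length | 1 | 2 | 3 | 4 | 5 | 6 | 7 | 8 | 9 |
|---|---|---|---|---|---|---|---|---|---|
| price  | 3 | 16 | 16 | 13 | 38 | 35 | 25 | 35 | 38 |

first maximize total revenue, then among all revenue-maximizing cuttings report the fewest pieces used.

Let r[k] be the best obtainable value from length k. For each k, try every first piece i and keep the best of price[i] + r[k−i].
r[1] = 3
r[2] = 16
r[3] = 19  (first piece 1, then r[2]=16)
r[4] = 32  (first piece 2, then r[2]=16)
r[5] = 38
r[6] = 48  (first piece 2, then r[4]=32)
r[7] = 54  (first piece 2, then r[5]=38)
r[8] = 64  (first piece 2, then r[6]=48)
r[9] = 70  (first piece 2, then r[7]=54)
Maximum revenue is €70.
Now minimize piece count subject to staying optimal: for each k, pieces[k] = 1 + min over i with p[i]+r[k−i]=r[k] of pieces[k−i].
pieces[6] = 3
pieces[7] = 2
pieces[8] = 4
pieces[9] = 3

3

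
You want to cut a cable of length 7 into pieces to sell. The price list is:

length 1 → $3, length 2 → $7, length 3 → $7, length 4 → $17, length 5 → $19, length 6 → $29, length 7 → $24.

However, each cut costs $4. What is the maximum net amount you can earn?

28

Consider every possible first cut. net[k] is the best of p[i]+net[k−i] over all sellable i≤k, charging 4 whenever i<k.
net[1] = 3
net[2] = 7
net[3] = 7
net[4] = 17
net[5] = 19
net[6] = 29
net[7] = 28  (first piece 1, then net[6]=29)
One optimal plan: pieces 6 + 1 (1 cut) → $32 − $4 = $28.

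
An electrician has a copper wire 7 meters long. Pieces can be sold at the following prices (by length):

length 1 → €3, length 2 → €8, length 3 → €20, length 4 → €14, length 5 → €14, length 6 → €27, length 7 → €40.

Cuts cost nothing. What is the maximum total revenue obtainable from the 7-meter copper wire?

43

Build r[k] bottom-up: r[k] = max over allowed piece i of (p[i] + r[k−i]).
r[1] = 3
r[2] = max(3+3, 8+0) = 8
r[3] = max(3+8, 8+3, 20+0) = 20
r[4] = max(3+20, 8+8, 20+3, 14+0) = 23
r[5] = max(3+23, 8+20, 20+8, 14+3, 14+0) = 28
r[6] = max(3+28, 8+23, 20+20, 14+8, 14+3, 27+0) = 40
r[7] = max(3+40, 8+28, 20+23, …, 27+3, 40+0) = 43
One optimal cutting: 3 + 3 + 1 → €20 + €20 + €3 = €43.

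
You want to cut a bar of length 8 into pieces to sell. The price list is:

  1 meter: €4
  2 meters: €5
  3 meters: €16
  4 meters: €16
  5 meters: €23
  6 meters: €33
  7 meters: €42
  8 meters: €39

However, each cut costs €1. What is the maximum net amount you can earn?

Consider every possible first cut. r[k] is the best of p[i]+r[k−i] over all sellable i≤k, charging 1 whenever i<k.
r[1] = 4
r[2] = max(4+4-1, 5+0) = 7
r[3] = max(4+7-1, 5+4-1, 16+0) = 16
r[4] = max(4+16-1, 5+7-1, 16+4-1, 16+0) = 19
r[5] = max(4+19-1, 5+16-1, 16+7-1, 16+4-1, 23+0) = 23
r[6] = max(4+23-1, 5+19-1, 16+16-1, 16+7-1, 23+4-1, 33+0) = 33
r[7] = max(4+33-1, 5+23-1, 16+19-1, …, 33+4-1, 42+0) = 42
r[8] = max(4+42-1, 5+33-1, 16+23-1, …, 42+4-1, 39+0) = 45
One optimal plan: pieces 7 + 1 (1 cut) → €46 − €1 = €45.

45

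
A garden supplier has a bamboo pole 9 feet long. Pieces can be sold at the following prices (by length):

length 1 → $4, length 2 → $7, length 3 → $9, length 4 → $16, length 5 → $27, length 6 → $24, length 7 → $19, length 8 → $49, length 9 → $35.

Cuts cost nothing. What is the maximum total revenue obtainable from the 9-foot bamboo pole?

53

Build R[k] bottom-up: R[k] = max over allowed piece i of (p[i] + R[k−i]).
R[1] = 4
R[2] = max(4+4, 7+0) = 8
R[3] = max(4+8, 7+4, 9+0) = 12
R[4] = max(4+12, 7+8, 9+4, 16+0) = 16
R[5] = max(4+16, 7+12, 9+8, 16+4, 27+0) = 27
R[6] = max(4+27, 7+16, 9+12, 16+8, 27+4, 24+0) = 31
R[7] = max(4+31, 7+27, 9+16, …, 24+4, 19+0) = 35
R[8] = max(4+35, 7+31, 9+27, …, 19+4, 49+0) = 49
R[9] = max(4+49, 7+35, 9+31, …, 49+4, 35+0) = 53
One optimal cutting: 8 + 1 → $49 + $4 = $53.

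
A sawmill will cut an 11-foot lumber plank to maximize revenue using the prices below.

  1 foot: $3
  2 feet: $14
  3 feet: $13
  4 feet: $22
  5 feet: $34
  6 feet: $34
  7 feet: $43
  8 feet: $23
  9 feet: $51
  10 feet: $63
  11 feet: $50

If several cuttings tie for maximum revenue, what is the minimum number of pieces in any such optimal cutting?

4

Consider every possible first cut. r[k] is the best of p[i]+r[k−i] over all sellable i≤k.
r[1] = 3
r[2] = 14
r[3] = 17  (first piece 1, then r[2]=14)
r[4] = 28  (first piece 2, then r[2]=14)
r[5] = 34
r[6] = 42  (first piece 2, then r[4]=28)
r[7] = 48  (first piece 2, then r[5]=34)
r[8] = 56  (first piece 2, then r[6]=42)
r[9] = 62  (first piece 2, then r[7]=48)
r[10] = 70  (first piece 2, then r[8]=56)
r[11] = 76  (first piece 2, then r[9]=62)
Maximum revenue is $76.
Now minimize piece count subject to staying optimal: for each k, pieces[k] = 1 + min over i with p[i]+r[k−i]=r[k] of pieces[k−i].
pieces[8] = 4
pieces[9] = 3
pieces[10] = 5
pieces[11] = 4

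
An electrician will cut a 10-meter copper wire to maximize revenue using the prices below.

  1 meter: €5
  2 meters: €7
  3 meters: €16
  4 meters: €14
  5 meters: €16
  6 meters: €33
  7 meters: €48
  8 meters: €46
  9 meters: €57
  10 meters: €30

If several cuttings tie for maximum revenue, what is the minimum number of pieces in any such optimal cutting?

Build r[k] bottom-up: r[k] = max over allowed piece i of (p[i] + r[k−i]).
r[1] = 5
r[2] = 10  (first piece 1, then r[1]=5)
r[3] = 16
r[4] = 21  (first piece 1, then r[3]=16)
r[5] = 26  (first piece 1, then r[4]=21)
r[6] = 33
r[7] = 48
r[8] = 53  (first piece 1, then r[7]=48)
r[9] = 58  (first piece 1, then r[8]=53)
r[10] = 64  (first piece 3, then r[7]=48)
Maximum revenue is €64.
Now minimize piece count subject to staying optimal: for each k, pieces[k] = 1 + min over i with p[i]+r[k−i]=r[k] of pieces[k−i].
pieces[7] = 1
pieces[8] = 2
pieces[9] = 3
pieces[10] = 2

2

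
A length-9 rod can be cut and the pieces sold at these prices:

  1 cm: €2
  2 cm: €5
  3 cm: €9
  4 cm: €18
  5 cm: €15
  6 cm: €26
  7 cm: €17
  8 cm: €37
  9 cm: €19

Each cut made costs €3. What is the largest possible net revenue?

Let r[k] be the best obtainable value from length k. For each k, try every first piece i and keep the best of price[i] + r[k−i] minus the 3 cut fee when i<k.
r[1] = 2
r[2] = 5
r[3] = 9
r[4] = 18
r[5] = 17  (first piece 1, then r[4]=18)
r[6] = 26
r[7] = 25  (first piece 1, then r[6]=26)
r[8] = 37
r[9] = 36  (first piece 1, then r[8]=37)
One optimal plan: pieces 8 + 1 (1 cut) → €39 − €3 = €36.

36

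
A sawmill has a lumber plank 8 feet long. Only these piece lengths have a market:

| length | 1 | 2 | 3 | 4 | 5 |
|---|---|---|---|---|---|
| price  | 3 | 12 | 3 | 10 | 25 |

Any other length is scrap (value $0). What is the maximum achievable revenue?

48

Build best[k] bottom-up: best[k] = max over allowed piece i of (p[i] + best[k−i]).
best[1] = 3
best[2] = 12
best[3] = 15  (first piece 1, then best[2]=12)
best[4] = 24  (first piece 2, then best[2]=12)
best[5] = 27  (first piece 1, then best[4]=24)
best[6] = 36  (first piece 2, then best[4]=24)
best[7] = 39  (first piece 1, then best[6]=36)
best[8] = 48  (first piece 2, then best[6]=36)
One optimal cutting: 2 + 2 + 2 + 2 → $48.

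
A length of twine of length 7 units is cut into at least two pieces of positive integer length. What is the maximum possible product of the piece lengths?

12

Let f[k] be the best product for length k (with at least one cut). For each first piece i, the rest contributes max(k−i, f[k−i]).
f[2] = 1×max(1,0) = 1×1 = 1
f[3] = max(1×2, 2×1) = 2
f[4] = max(1×3, 2×2, 3×1) = 4
f[5] = max(1×4, 2×3, 3×2, 4×1) = 6
f[6] = max(1×6, 2×4, 3×3, 4×2, 5×1) = 9
f[7] = max(1×9, 2×6, 3×4, 4×3, 5×2, 6×1) = 12
One optimal split: 3 + 2 + 2; product 3×2×2 = 12.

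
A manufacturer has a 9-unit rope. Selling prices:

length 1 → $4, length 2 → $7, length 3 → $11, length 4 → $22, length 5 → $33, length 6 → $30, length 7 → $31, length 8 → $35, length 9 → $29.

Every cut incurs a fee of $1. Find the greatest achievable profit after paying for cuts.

Let v[k] be the best obtainable value from length k. For each k, try every first piece i and keep the best of price[i] + v[k−i] minus the 1 cut fee when i<k.
v[1] = 4
v[2] = 7  (first piece 1, then v[1]=4)
v[3] = 11
v[4] = 22
v[5] = 33
v[6] = 36  (first piece 1, then v[5]=33)
v[7] = 39  (first piece 1, then v[6]=36)
v[8] = 43  (first piece 3, then v[5]=33)
v[9] = 54  (first piece 4, then v[5]=33)
One optimal plan: pieces 5 + 4 (1 cut) → $55 − $1 = $54.

54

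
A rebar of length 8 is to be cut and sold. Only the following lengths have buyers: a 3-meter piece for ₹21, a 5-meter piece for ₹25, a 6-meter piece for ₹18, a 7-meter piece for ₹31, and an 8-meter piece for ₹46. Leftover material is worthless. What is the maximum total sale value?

46

Build f[k] bottom-up: f[k] = max over allowed piece i of (p[i] + f[k−i]).
f[1] = 0
f[2] = 0
f[3] = 21
f[4] = 21
f[5] = max(21+0, 25+0) = 25
f[6] = max(21+21, 25+0, 18+0) = 42
f[7] = max(21+21, 25+0, 18+0, 31+0) = 42
f[8] = max(21+25, 25+21, 18+0, 31+0, 46+0) = 46
One optimal cutting: 5 + 3 → ₹46.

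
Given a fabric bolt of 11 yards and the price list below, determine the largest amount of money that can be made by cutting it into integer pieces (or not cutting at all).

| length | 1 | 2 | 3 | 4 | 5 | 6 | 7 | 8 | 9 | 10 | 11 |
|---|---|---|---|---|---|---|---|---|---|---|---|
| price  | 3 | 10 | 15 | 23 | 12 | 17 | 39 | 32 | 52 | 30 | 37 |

62

Build R[k] bottom-up: R[k] = max over allowed piece i of (p[i] + R[k−i]).
R[1] = 3
R[2] = max(3+3, 10+0) = 10
R[3] = max(3+10, 10+3, 15+0) = 15
R[4] = max(3+15, 10+10, 15+3, 23+0) = 23
R[5] = max(3+23, 10+15, 15+10, 23+3, 12+0) = 26
R[6] = max(3+26, 10+23, 15+15, 23+10, 12+3, 17+0) = 33
R[7] = max(3+33, 10+26, 15+23, …, 17+3, 39+0) = 39
R[8] = max(3+39, 10+33, 15+26, …, 39+3, 32+0) = 46
R[9] = max(3+46, 10+39, 15+33, …, 32+3, 52+0) = 52
R[10] = max(3+52, 10+46, 15+39, …, 52+3, 30+0) = 56
R[11] = max(3+56, 10+52, 15+46, …, 30+3, 37+0) = 62
One optimal cutting: 9 + 2 → $52 + $10 = $62.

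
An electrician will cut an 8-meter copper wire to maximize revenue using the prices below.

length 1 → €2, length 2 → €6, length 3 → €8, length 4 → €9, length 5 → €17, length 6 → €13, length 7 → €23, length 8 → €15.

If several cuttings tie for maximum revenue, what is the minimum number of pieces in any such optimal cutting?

2

Consider every possible first cut. r[k] is the best of p[i]+r[k−i] over all sellable i≤k.
r[1] = 2
r[2] = 6
r[3] = 8  (first piece 1, then r[2]=6)
r[4] = 12  (first piece 2, then r[2]=6)
r[5] = 17
r[6] = 19  (first piece 1, then r[5]=17)
r[7] = 23  (first piece 2, then r[5]=17)
r[8] = 25  (first piece 1, then r[7]=23)
Maximum revenue is €25.
Now minimize piece count subject to staying optimal: for each k, pieces[k] = 1 + min over i with p[i]+r[k−i]=r[k] of pieces[k−i].
pieces[5] = 1
pieces[6] = 2
pieces[7] = 1
pieces[8] = 2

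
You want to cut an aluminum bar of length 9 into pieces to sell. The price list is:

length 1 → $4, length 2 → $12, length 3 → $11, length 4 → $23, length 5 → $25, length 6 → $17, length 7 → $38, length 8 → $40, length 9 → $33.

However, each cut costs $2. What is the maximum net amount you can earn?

48

Build net[k] bottom-up: net[k] = max over allowed piece i of (p[i] + net[k−i]) − 2 per cut.
net[1] = 4
net[2] = 12
net[3] = 14  (first piece 1, then net[2]=12)
net[4] = 23
net[5] = 25  (first piece 1, then net[4]=23)
net[6] = 33  (first piece 2, then net[4]=23)
net[7] = 38
net[8] = 44  (first piece 4, then net[4]=23)
net[9] = 48  (first piece 2, then net[7]=38)
One optimal plan: pieces 7 + 2 (1 cut) → $50 − $2 = $48.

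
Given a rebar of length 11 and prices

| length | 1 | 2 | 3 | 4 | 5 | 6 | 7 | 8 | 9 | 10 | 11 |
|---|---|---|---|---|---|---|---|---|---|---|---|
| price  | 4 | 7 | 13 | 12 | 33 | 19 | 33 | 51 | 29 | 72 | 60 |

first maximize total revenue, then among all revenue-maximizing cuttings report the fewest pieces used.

Build r[k] bottom-up: r[k] = max over allowed piece i of (p[i] + r[k−i]).
r[1] = 4
r[2] = 8  (first piece 1, then r[1]=4)
r[3] = 13
r[4] = 17  (first piece 1, then r[3]=13)
r[5] = 33
r[6] = 37  (first piece 1, then r[5]=33)
r[7] = 41  (first piece 1, then r[6]=37)
r[8] = 51
r[9] = 55  (first piece 1, then r[8]=51)
r[10] = 72
r[11] = 76  (first piece 1, then r[10]=72)
Maximum revenue is ₹76.
Now minimize piece count subject to staying optimal: for each k, pieces[k] = 1 + min over i with p[i]+r[k−i]=r[k] of pieces[k−i].
pieces[8] = 1
pieces[9] = 2
pieces[10] = 1
pieces[11] = 2

2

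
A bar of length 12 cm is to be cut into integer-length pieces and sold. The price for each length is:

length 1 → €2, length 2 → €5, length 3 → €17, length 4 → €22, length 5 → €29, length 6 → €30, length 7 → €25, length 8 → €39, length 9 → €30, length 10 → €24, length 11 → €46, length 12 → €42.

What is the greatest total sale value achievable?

Build R[k] bottom-up: R[k] = max over allowed piece i of (p[i] + R[k−i]).
R[1] = 2
R[2] = max(2+2, 5+0) = 5
R[3] = max(2+5, 5+2, 17+0) = 17
R[4] = max(2+17, 5+5, 17+2, 22+0) = 22
R[5] = max(2+22, 5+17, 17+5, 22+2, 29+0) = 29
R[6] = max(2+29, 5+22, 17+17, 22+5, 29+2, 30+0) = 34
R[7] = max(2+34, 5+29, 17+22, …, 30+2, 25+0) = 39
R[8] = max(2+39, 5+34, 17+29, …, 25+2, 39+0) = 46
R[9] = max(2+46, 5+39, 17+34, …, 39+2, 30+0) = 51
R[10] = max(2+51, 5+46, 17+39, …, 30+2, 24+0) = 58
R[11] = max(2+58, 5+51, 17+46, …, 24+2, 46+0) = 63
R[12] = max(2+63, 5+58, 17+51, …, 46+2, 42+0) = 68
One optimal cutting: 3 + 3 + 3 + 3 → €17 + €17 + €17 + €17 = €68.

68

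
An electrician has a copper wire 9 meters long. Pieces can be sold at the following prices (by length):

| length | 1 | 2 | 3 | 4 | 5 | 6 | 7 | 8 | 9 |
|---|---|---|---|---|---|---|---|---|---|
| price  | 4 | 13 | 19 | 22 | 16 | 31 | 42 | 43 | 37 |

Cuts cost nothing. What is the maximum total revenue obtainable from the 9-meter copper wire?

58

Build r[k] bottom-up: r[k] = max over allowed piece i of (p[i] + r[k−i]).
r[1] = 4
r[2] = max(4+4, 13+0) = 13
r[3] = max(4+13, 13+4, 19+0) = 19
r[4] = max(4+19, 13+13, 19+4, 22+0) = 26
r[5] = max(4+26, 13+19, 19+13, 22+4, 16+0) = 32
r[6] = max(4+32, 13+26, 19+19, 22+13, 16+4, 31+0) = 39
r[7] = max(4+39, 13+32, 19+26, …, 31+4, 42+0) = 45
r[8] = max(4+45, 13+39, 19+32, …, 42+4, 43+0) = 52
r[9] = max(4+52, 13+45, 19+39, …, 43+4, 37+0) = 58
One optimal cutting: 3 + 2 + 2 + 2 → €19 + €13 + €13 + €13 = €58.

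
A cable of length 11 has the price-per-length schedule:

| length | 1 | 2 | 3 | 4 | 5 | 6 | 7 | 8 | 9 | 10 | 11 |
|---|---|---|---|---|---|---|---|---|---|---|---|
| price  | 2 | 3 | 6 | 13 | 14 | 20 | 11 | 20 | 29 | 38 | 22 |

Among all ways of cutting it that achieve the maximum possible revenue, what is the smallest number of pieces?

2

Consider every possible first cut. r[k] is the best of p[i]+r[k−i] over all sellable i≤k.
r[1] = 2
r[2] = 4  (first piece 1, then r[1]=2)
r[3] = 6  (first piece 1, then r[2]=4)
r[4] = 13
r[5] = 15  (first piece 1, then r[4]=13)
r[6] = 20
r[7] = 22  (first piece 1, then r[6]=20)
r[8] = 26  (first piece 4, then r[4]=13)
r[9] = 29
r[10] = 38
r[11] = 40  (first piece 1, then r[10]=38)
Maximum revenue is $40.
Now minimize piece count subject to staying optimal: for each k, pieces[k] = 1 + min over i with p[i]+r[k−i]=r[k] of pieces[k−i].
pieces[8] = 2
pieces[9] = 1
pieces[10] = 1
pieces[11] = 2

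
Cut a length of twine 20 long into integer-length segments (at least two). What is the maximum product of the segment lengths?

1458

Let prod[k] be the best product for length k (with at least one cut). For each first piece i, the rest contributes max(k−i, prod[k−i]).
prod[2] = 1·max(1,0) = 1·1 = 1
prod[3] = 1·max(2,1) = 1·2 = 2
prod[4] = 2·max(2,1) = 2·2 = 4
prod[5] = 2·max(3,2) = 2·3 = 6
prod[6] = 3·max(3,2) = 3·3 = 9
prod[7] = 2·max(5,6) = 2·6 = 12
prod[8] = 2·max(6,9) = 2·9 = 18
prod[9] = 3·max(6,9) = 3·9 = 27
prod[10] = 2·max(8,18) = 2·18 = 36
prod[11] = 2·max(9,27) = 2·27 = 54
prod[12] = 3·max(9,27) = 3·27 = 81
prod[13] = 2·max(11,54) = 2·54 = 108
prod[14] = 2·max(12,81) = 2·81 = 162
prod[15] = 3·max(12,81) = 3·81 = 243
prod[16] = 2·max(14,162) = 2·162 = 324
prod[17] = 2·max(15,243) = 2·243 = 486
prod[18] = 3·max(15,243) = 3·243 = 729
prod[19] = 2·max(17,486) = 2·486 = 972
prod[20] = 2·max(18,729) = 2·729 = 1458
One optimal split: 3 + 3 + 3 + 3 + 3 + 3 + 2; product 3·3·3·3·3·3·2 = 1458.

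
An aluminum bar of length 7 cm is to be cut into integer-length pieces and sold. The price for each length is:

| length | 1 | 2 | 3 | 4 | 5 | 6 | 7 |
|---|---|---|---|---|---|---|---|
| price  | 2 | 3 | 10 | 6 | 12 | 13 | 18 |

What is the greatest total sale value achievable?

22

Let v[k] be the best obtainable value from length k. For each k, try every first piece i and keep the best of price[i] + v[k−i].
v[1] = 2
v[2] = 4  (first piece 1, then v[1]=2)
v[3] = 10
v[4] = 12  (first piece 1, then v[3]=10)
v[5] = 14  (first piece 1, then v[4]=12)
v[6] = 20  (first piece 3, then v[3]=10)
v[7] = 22  (first piece 1, then v[6]=20)
One optimal cutting: 3 + 3 + 1 → $10 + $10 + $2 = $22.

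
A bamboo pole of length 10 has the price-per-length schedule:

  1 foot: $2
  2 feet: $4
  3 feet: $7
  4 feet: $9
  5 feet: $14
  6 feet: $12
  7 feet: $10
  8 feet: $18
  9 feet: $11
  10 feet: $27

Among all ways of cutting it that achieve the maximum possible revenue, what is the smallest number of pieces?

Consider every possible first cut. r[k] is the best of p[i]+r[k−i] over all sellable i≤k.
r[1] = 2
r[2] = 4  (first piece 1, then r[1]=2)
r[3] = 7
r[4] = 9  (first piece 1, then r[3]=7)
r[5] = 14
r[6] = 16  (first piece 1, then r[5]=14)
r[7] = 18  (first piece 1, then r[6]=16)
r[8] = 21  (first piece 3, then r[5]=14)
r[9] = 23  (first piece 1, then r[8]=21)
r[10] = 28  (first piece 5, then r[5]=14)
Maximum revenue is $28.
Now minimize piece count subject to staying optimal: for each k, pieces[k] = 1 + min over i with p[i]+r[k−i]=r[k] of pieces[k−i].
pieces[7] = 2
pieces[8] = 2
pieces[9] = 2
pieces[10] = 2

2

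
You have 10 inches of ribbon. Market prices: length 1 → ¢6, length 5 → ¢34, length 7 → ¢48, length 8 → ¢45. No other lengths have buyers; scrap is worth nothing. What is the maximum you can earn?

Consider every possible first cut. f[k] is the best of p[i]+f[k−i] over all sellable i≤k.
f[1] = 6
f[2] = 12  (first piece 1, then f[1]=6)
f[3] = 18  (first piece 1, then f[2]=12)
f[4] = 24  (first piece 1, then f[3]=18)
f[5] = max(6+24, 34+0) = 34
f[6] = max(6+34, 34+6) = 40
f[7] = max(6+40, 34+12, 48+0) = 48
f[8] = max(6+48, 34+18, 48+6, 45+0) = 54
f[9] = max(6+54, 34+24, 48+12, 45+6) = 60
f[10] = max(6+60, 34+34, 48+18, 45+12) = 68
One optimal cutting: 5 + 5 → ¢68.

68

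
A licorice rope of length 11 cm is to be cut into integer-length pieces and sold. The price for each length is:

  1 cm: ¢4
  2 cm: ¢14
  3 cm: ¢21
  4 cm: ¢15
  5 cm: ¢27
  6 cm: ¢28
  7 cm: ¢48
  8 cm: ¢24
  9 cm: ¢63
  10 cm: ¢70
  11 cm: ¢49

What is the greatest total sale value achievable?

77

Build r[k] bottom-up: r[k] = max over allowed piece i of (p[i] + r[k−i]).
r[1] = 4
r[2] = max(4+4, 14+0) = 14
r[3] = max(4+14, 14+4, 21+0) = 21
r[4] = max(4+21, 14+14, 21+4, 15+0) = 28
r[5] = max(4+28, 14+21, 21+14, 15+4, 27+0) = 35
r[6] = max(4+35, 14+28, 21+21, 15+14, 27+4, 28+0) = 42
r[7] = max(4+42, 14+35, 21+28, …, 28+4, 48+0) = 49
r[8] = max(4+49, 14+42, 21+35, …, 48+4, 24+0) = 56
r[9] = max(4+56, 14+49, 21+42, …, 24+4, 63+0) = 63
r[10] = max(4+63, 14+56, 21+49, …, 63+4, 70+0) = 70
r[11] = max(4+70, 14+63, 21+56, …, 70+4, 49+0) = 77
One optimal cutting: 3 + 2 + 2 + 2 + 2 → ¢21 + ¢14 + ¢14 + ¢14 + ¢14 = ¢77.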